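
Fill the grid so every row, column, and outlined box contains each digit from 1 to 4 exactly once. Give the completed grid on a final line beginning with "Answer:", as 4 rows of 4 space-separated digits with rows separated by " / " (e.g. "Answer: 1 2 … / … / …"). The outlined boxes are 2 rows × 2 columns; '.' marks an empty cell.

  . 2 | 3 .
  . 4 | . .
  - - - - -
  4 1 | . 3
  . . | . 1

Step 1. [r4c1∈{2,3}] r4c1 is the only open cell in col 1 admitting 2, so r4c1=2.
Step 2. [r2c3∈{1,2}] across col 3, 1 lands solely at r2c3, so r2c3=1.
Step 3. [r1c1∈{1}] r1c1's peers cover all but 1, so r1c1=1.
Step 4. [r1c4∈{4}] only 4 remains possible at r1c4, so r1c4=4.
Step 5. [r2c4∈{2}] only 2 remains possible at r2c4. So r2c4=2.
Step 6. [r3c3∈{2}] r3c3 has the single candidate 2. So r3c3=2.
Step 7. [r4c3∈{4}] nothing but 4 survives at r4c3 ⇒ r4c3=4.
Step 8. [r4c2∈{3}] r4c2 has the single candidate 3. So r4c2=3.
Step 9. [r2c1∈{3}] only 3 remains possible at r2c1. So r2c1=3.

Answer: 1 2 3 4 / 3 4 1 2 / 4 1 2 3 / 2 3 4 1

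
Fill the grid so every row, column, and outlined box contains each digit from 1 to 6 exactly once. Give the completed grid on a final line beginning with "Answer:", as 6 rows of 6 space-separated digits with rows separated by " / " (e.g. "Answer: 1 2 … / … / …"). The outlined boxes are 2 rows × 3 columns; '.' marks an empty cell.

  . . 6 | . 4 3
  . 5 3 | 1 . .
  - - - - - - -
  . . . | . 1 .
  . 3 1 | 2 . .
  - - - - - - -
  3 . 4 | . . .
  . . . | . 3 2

Step 1. [r3c2∈{2,4,6}] across col 2, 4 lands solely at r3c2. So r3c2=4.
Step 2. [r2c6∈{6}] r2c6 has the single candidate 6, so r2c6=6.
Step 3. [r3c6∈{5}] r3c6 is down to just 5 ⇒ r3c6=5.
Step 4. [r5c2∈{1,2,6}] r5c2 is the only open cell in row 5 admitting 2 ⇒ r5c2=2.
Step 5. [r6c2∈{1,6}] 6 has one home in col 2: r6c2. So r6c2=6.
Step 6. [r4c5∈{6}] r4c5's peers cover all but 6. So r4c5=6.
Step 7. [r1c1∈{1,2}] r1c1 is the only open cell in row 1 admitting 2, so r1c1=2.
Step 8. [r5c5∈{5}] r5c5 is down to just 5. So r5c5=5.
Step 9. [r4c1∈{5}] r4c1's peers cover all but 5, so r4c1=5.
Step 10. [r2c5∈{2}] r2c5 is down to just 2. So r2c5=2.
Step 11. [r1c4∈{5}] r1c4 has the single candidate 5. So r1c4=5.
Step 12. [r3c3∈{2}] r3c3 has the single candidate 2, so r3c3=2.
Step 13. [r6c1∈{1}] only 1 remains possible at r6c1, so r6c1=1.
Step 14. [r6c4∈{4}] nothing but 4 survives at r6c4, so r6c4=4.
Step 15. [r1c2∈{1}] r1c2 has the single candidate 1. So r1c2=1.
Step 16. [r4c6∈{4}] only 4 remains possible at r4c6. So r4c6=4.
Step 17. [r3c1∈{6}] nothing but 6 survives at r3c1 ⇒ r3c1=6.
Step 18. [r5c6∈{1}] r5c6 is down to just 1. So r5c6=1.
Step 19. [r6c3∈{5}] only 5 remains possible at r6c3, so r6c3=5.
Step 20. [r2c1∈{4}] nothing but 4 survives at r2c1. So r2c1=4.
Step 21. [r3c4∈{3}] r3c4 is down to just 3. So r3c4=3.
Step 22. [r5c4∈{6}] nothing but 6 survives at r5c4, so r5c4=6.

Answer: 2 1 6 5 4 3 / 4 5 3 1 2 6 / 6 4 2 3 1 5 / 5 3 1 2 6 4 / 3 2 4 6 5 1 / 1 6 5 4 3 2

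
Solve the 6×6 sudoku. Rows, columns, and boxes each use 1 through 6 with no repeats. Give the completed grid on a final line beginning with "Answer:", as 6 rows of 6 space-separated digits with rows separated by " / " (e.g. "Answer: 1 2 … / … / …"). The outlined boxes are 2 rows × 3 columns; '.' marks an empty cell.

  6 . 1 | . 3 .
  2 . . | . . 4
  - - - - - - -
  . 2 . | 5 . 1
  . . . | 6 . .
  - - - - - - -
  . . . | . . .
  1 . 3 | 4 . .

Step 1. [r5c3∈{2,4,5,6}] across col 3, 2 lands solely at r5c3. So r5c3=2.
Step 2. [r2c3∈{5}] r2c3's peers cover all but 5 ⇒ r2c3=5.
Step 3. [r4c3∈{4}] r4c3 is down to just 4, so r4c3=4.
Step 4. [r4c6∈{2,3}] 3 has one home in box 4: r4c6 ⇒ r4c6=3.
Step 5. [r2c5∈{1,6}] r2c5 is the only open cell in row 2 admitting 6. So r2c5=6.
Step 6. [r1c6∈{2,5}] 5 has one home in row 1: r1c6. So r1c6=5.
Step 7. [r5c6∈{6}] r5c6 is down to just 6. So r5c6=6.
Step 8. [r4c1∈{5}] r4c1's peers cover all but 5 ⇒ r4c1=5.
Step 9. [r5c5∈{1,5}] in col 5, 1 fits only at r5c5. So r5c5=1.
Step 10. [r5c2∈{4,5}] 5 has one home in row 5: r5c2, so r5c2=5.
Step 11. [r4c5∈{2}] nothing but 2 survives at r4c5. So r4c5=2.
Step 12. [r1c4∈{2}] r1c4's peers cover all but 2, so r1c4=2.
Step 13. [r6c5∈{5}] only 5 remains possible at r6c5. So r6c5=5.
Step 14. [r5c4∈{3}] only 3 remains possible at r5c4, so r5c4=3.
Step 15. [r2c2∈{3}] nothing but 3 survives at r2c2 ⇒ r2c2=3.
Step 16. [r6c2∈{6}] nothing but 6 survives at r6c2. So r6c2=6.
Step 17. [r1c2∈{4}] r1c2 has the single candidate 4. So r1c2=4.
Step 18. [r6c6∈{2}] r6c6 is down to just 2. So r6c6=2.
Step 19. [r5c1∈{4}] r5c1 has the single candidate 4. So r5c1=4.
Step 20. [r3c5∈{4}] only 4 remains possible at r3c5. So r3c5=4.
Step 21. [r3c3∈{6}] only 6 remains possible at r3c3. So r3c3=6.
Step 22. [r3c1∈{3}] r3c1 is down to just 3 ⇒ r3c1=3.
Step 23. [r2c4∈{1}] r2c4's peers cover all but 1. So r2c4=1.
Step 24. [r4c2∈{1}] only 1 remains possible at r4c2, so r4c2=1.

Answer: 6 4 1 2 3 5 / 2 3 5 1 6 4 / 3 2 6 5 4 1 / 5 1 4 6 2 3 / 4 5 2 3 1 6 / 1 6 3 4 5 2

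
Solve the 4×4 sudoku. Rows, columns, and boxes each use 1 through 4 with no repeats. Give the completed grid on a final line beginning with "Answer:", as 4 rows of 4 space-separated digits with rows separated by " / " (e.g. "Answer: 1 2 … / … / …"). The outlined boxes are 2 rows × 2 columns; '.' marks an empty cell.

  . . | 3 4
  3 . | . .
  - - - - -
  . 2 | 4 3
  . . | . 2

Step 1. [r4c3∈{1}] r4c3 is down to just 1, so r4c3=1.
Step 2. [r2c2∈{1,4}] row 2 places 4 nowhere but r2c2, so r2c2=4.
Step 3. [r3c1∈{1}] r3c1's peers cover all but 1. So r3c1=1.
Step 4. [r1c2∈{1}] r1c2 is down to just 1 ⇒ r1c2=1.
Step 5. [r2c4∈{1}] only 1 remains possible at r2c4. So r2c4=1.
Step 6. [r4c2∈{3}] only 3 remains possible at r4c2 ⇒ r4c2=3.
Step 7. [r4c1∈{4}] r4c1 has the single candidate 4, so r4c1=4.
Step 8. [r1c1∈{2}] r1c1 is down to just 2 ⇒ r1c1=2.
Step 9. [r2c3∈{2}] nothing but 2 survives at r2c3, so r2c3=2.

Answer: 2 1 3 4 / 3 4 2 1 / 1 2 4 3 / 4 3 1 2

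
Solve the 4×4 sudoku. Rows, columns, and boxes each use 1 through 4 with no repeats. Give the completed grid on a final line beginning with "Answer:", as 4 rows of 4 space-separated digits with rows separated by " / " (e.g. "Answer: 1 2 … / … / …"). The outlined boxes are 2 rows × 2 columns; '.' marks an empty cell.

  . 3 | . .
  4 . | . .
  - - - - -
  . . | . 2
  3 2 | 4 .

Step 1. [r2c2∈{1}] nothing but 1 survives at r2c2. So r2c2=1.
Step 2. [r4c4∈{1}] r4c4's peers cover all but 1 ⇒ r4c4=1.
Step 3. [r2c3∈{2,3}] 2 has one home in row 2: r2c3 ⇒ r2c3=2.
Step 4. [r1c3∈{1}] only 1 remains possible at r1c3 ⇒ r1c3=1.
Step 5. [r3c2∈{4}] r3c2's peers cover all but 4 ⇒ r3c2=4.
Step 6. [r3c3∈{3}] r3c3 has the single candidate 3. So r3c3=3.
Step 7. [r3c1∈{1}] only 1 remains possible at r3c1, so r3c1=1.
Step 8. [r2c4∈{3}] r2c4 has the single candidate 3. So r2c4=3.
Step 9. [r1c1∈{2}] r1c1 has the single candidate 2, so r1c1=2.
Step 10. [r1c4∈{4}] r1c4 is down to just 4 ⇒ r1c4=4.

Answer: 2 3 1 4 / 4 1 2 3 / 1 4 3 2 / 3 2 4 1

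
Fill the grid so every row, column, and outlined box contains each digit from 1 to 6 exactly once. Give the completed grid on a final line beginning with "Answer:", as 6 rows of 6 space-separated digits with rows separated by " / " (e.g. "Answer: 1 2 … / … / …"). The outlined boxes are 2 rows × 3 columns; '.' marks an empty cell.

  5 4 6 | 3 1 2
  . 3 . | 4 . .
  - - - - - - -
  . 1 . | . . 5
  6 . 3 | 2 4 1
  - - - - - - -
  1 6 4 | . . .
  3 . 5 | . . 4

Step 1. [r5c5∈{2,3,5}] 2 has one home in row 5: r5c5 ⇒ r5c5=2.
Step 2. [r6c5∈{6}] nothing but 6 survives at r6c5. So r6c5=6.
Step 3. [r3c3∈{2}] nothing but 2 survives at r3c3 ⇒ r3c3=2.
Step 4. [r2c6∈{6}] r2c6 is down to just 6. So r2c6=6.
Step 5. [r3c5∈{3}] only 3 remains possible at r3c5, so r3c5=3.
Step 6. [r5c4∈{5}] nothing but 5 survives at r5c4 ⇒ r5c4=5.
Step 7. [r2c1∈{2}] r2c1 is down to just 2 ⇒ r2c1=2.
Step 8. [r3c4∈{6}] nothing but 6 survives at r3c4, so r3c4=6.
Step 9. [r4c2∈{5}] only 5 remains possible at r4c2, so r4c2=5.
Step 10. [r3c1∈{4}] r3c1 is down to just 4 ⇒ r3c1=4.
Step 11. [r6c4∈{1}] only 1 remains possible at r6c4 ⇒ r6c4=1.
Step 12. [r2c5∈{5}] r2c5 is down to just 5. So r2c5=5.
Step 13. [r2c3∈{1}] r2c3 has the single candidate 1. So r2c3=1.
Step 14. [r6c2∈{2}] r6c2 has the single candidate 2, so r6c2=2.
Step 15. [r5c6∈{3}] r5c6 is down to just 3. So r5c6=3.

Answer: 5 4 6 3 1 2 / 2 3 1 4 5 6 / 4 1 2 6 3 5 / 6 5 3 2 4 1 / 1 6 4 5 2 3 / 3 2 5 1 6 4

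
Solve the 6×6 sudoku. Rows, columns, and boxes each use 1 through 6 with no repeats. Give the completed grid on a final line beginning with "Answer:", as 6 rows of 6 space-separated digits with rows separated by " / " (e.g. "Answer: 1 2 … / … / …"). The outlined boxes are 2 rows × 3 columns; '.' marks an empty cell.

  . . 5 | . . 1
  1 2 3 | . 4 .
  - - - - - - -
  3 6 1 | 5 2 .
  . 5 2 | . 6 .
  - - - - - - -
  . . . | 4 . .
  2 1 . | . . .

Step 1. [r1c1∈{4,6}] in box 1, 6 fits only at r1c1. So r1c1=6.
Step 2. [r5c6∈{2,3,5,6}] row 5 places 2 nowhere but r5c6 ⇒ r5c6=2.
Step 3. [r1c5∈{3}] nothing but 3 survives at r1c5. So r1c5=3.
Step 4. [r2c4∈{6}] nothing but 6 survives at r2c4 ⇒ r2c4=6.
Step 5. [r6c6∈{3,5,6}] in col 6, 6 fits only at r6c6 ⇒ r6c6=6.
Step 6. [r4c6∈{3,4}] col 6 places 3 nowhere but r4c6. So r4c6=3.
Step 7. [r6c5∈{5}] r6c5's peers cover all but 5, so r6c5=5.
Step 8. [r6c3∈{4}] nothing but 4 survives at r6c3, so r6c3=4.
Step 9. [r6c4∈{3}] r6c4 is down to just 3 ⇒ r6c4=3.
Step 10. [r5c1∈{5}] r5c1 has the single candidate 5 ⇒ r5c1=5.
Step 11. [r5c5∈{1}] r5c5 has the single candidate 1 ⇒ r5c5=1.
Step 12. [r5c3∈{6}] r5c3's peers cover all but 6, so r5c3=6.
Step 13. [r5c2∈{3}] nothing but 3 survives at r5c2, so r5c2=3.
Step 14. [r4c1∈{4}] r4c1 has the single candidate 4, so r4c1=4.
Step 15. [r1c2∈{4}] r1c2 has the single candidate 4, so r1c2=4.
Step 16. [r2c6∈{5}] r2c6 is down to just 5 ⇒ r2c6=5.
Step 17. [r3c6∈{4}] r3c6's peers cover all but 4, so r3c6=4.
Step 18. [r1c4∈{2}] r1c4 is down to just 2, so r1c4=2.
Step 19. [r4c4∈{1}] nothing but 1 survives at r4c4. So r4c4=1.

Answer: 6 4 5 2 3 1 / 1 2 3 6 4 5 / 3 6 1 5 2 4 / 4 5 2 1 6 3 / 5 3 6 4 1 2 / 2 1 4 3 5 6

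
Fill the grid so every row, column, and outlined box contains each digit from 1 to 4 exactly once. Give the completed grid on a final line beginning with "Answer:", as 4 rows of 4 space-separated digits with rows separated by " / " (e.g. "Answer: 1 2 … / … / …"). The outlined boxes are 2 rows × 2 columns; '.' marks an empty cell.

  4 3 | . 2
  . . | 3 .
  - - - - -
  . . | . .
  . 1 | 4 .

Step 1. [r4c1∈{2,3}] r4c1 is the only open cell in row 4 admitting 2, so r4c1=2.
Step 2. [r1c3∈{1}] r1c3's peers cover all but 1. So r1c3=1.
Step 3. [r4c4∈{3}] r4c4's peers cover all but 3, so r4c4=3.
Step 4. [r3c3∈{2}] r3c3 is down to just 2 ⇒ r3c3=2.
Step 5. [r2c4∈{4}] r2c4 is down to just 4. So r2c4=4.
Step 6. [r2c2∈{2}] only 2 remains possible at r2c2, so r2c2=2.
Step 7. [r3c4∈{1}] nothing but 1 survives at r3c4. So r3c4=1.
Step 8. [r2c1∈{1}] r2c1's peers cover all but 1. So r2c1=1.
Step 9. [r3c1∈{3}] nothing but 3 survives at r3c1 ⇒ r3c1=3.
Step 10. [r3c2∈{4}] only 4 remains possible at r3c2 ⇒ r3c2=4.

Answer: 4 3 1 2 / 1 2 3 4 / 3 4 2 1 / 2 1 4 3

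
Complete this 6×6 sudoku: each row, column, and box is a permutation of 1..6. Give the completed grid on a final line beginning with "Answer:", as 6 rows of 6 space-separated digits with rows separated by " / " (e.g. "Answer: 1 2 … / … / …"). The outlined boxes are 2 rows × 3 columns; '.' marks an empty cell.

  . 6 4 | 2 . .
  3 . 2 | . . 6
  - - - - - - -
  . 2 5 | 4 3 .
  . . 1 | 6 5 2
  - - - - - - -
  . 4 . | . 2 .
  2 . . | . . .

Step 1. [r1c5∈{1}] r1c5 has the single candidate 1. So r1c5=1.
Step 2. [r5c1∈{1,5,6}] in col 1, 1 fits only at r5c1. So r5c1=1.
Step 3. [r2c4∈{5}] only 5 remains possible at r2c4 ⇒ r2c4=5.
Step 4. [r6c6∈{1,3,4,5}] r6c6 is the only open cell in col 6 admitting 4 ⇒ r6c6=4.
Step 5. [r5c4∈{3}] r5c4 has the single candidate 3. So r5c4=3.
Step 6. [r6c3∈{3,6}] 3 has one home in col 3: r6c3, so r6c3=3.
Step 7. [r4c2∈{3}] nothing but 3 survives at r4c2. So r4c2=3.
Step 8. [r5c3∈{6}] nothing but 6 survives at r5c3 ⇒ r5c3=6.
Step 9. [r3c1∈{6}] r3c1 has the single candidate 6, so r3c1=6.
Step 10. [r3c6∈{1}] r3c6 has the single candidate 1, so r3c6=1.
Step 11. [r2c2∈{1}] nothing but 1 survives at r2c2. So r2c2=1.
Step 12. [r6c5∈{6}] r6c5's peers cover all but 6. So r6c5=6.
Step 13. [r5c6∈{5}] only 5 remains possible at r5c6. So r5c6=5.
Step 14. [r6c2∈{5}] nothing but 5 survives at r6c2. So r6c2=5.
Step 15. [r2c5∈{4}] r2c5 has the single candidate 4. So r2c5=4.
Step 16. [r6c4∈{1}] r6c4's peers cover all but 1. So r6c4=1.
Step 17. [r1c1∈{5}] nothing but 5 survives at r1c1, so r1c1=5.
Step 18. [r1c6∈{3}] nothing but 3 survives at r1c6, so r1c6=3.
Step 19. [r4c1∈{4}] r4c1's peers cover all but 4, so r4c1=4.

Answer: 5 6 4 2 1 3 / 3 1 2 5 4 6 / 6 2 5 4 3 1 / 4 3 1 6 5 2 / 1 4 6 3 2 5 / 2 5 3 1 6 4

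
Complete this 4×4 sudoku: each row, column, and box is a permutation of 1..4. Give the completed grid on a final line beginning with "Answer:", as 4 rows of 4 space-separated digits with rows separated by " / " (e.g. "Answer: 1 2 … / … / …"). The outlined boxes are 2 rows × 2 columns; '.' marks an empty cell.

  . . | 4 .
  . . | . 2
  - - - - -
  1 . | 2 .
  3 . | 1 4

Step 1. [r2c2∈{1,3,4}] r2c2 is the only open cell in row 2 admitting 1 ⇒ r2c2=1.
Step 2. [r1c2∈{2,3}] col 2 places 3 nowhere but r1c2 ⇒ r1c2=3.
Step 3. [r3c2∈{4}] r3c2 has the single candidate 4. So r3c2=4.
Step 4. [r2c1∈{4}] r2c1 has the single candidate 4, so r2c1=4.
Step 5. [r3c4∈{3}] r3c4's peers cover all but 3. So r3c4=3.
Step 6. [r2c3∈{3}] only 3 remains possible at r2c3. So r2c3=3.
Step 7. [r4c2∈{2}] r4c2 is down to just 2, so r4c2=2.
Step 8. [r1c4∈{1}] nothing but 1 survives at r1c4 ⇒ r1c4=1.
Step 9. [r1c1∈{2}] r1c1 has the single candidate 2 ⇒ r1c1=2.

Answer: 2 3 4 1 / 4 1 3 2 / 1 4 2 3 / 3 2 1 4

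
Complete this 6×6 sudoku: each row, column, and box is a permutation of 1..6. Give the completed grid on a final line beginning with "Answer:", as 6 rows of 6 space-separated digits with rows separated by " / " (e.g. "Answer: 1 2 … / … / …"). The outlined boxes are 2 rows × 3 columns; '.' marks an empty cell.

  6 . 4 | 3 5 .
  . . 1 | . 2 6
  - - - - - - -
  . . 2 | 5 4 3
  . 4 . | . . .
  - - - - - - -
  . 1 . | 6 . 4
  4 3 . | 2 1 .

Step 1. [r5c3∈{5}] r5c3 is down to just 5, so r5c3=5.
Step 2. [r4c1∈{1,3,5}] in row 4, 5 fits only at r4c1, so r4c1=5.
Step 3. [r4c6∈{1,2}] r4c6 is the only open cell in row 4 admitting 2. So r4c6=2.
Step 4. [r4c3∈{3,6}] r4c3 is the only open cell in row 4 admitting 3, so r4c3=3.
Step 5. [r3c2∈{6}] r3c2's peers cover all but 6. So r3c2=6.
Step 6. [r5c1∈{2}] r5c1 has the single candidate 2 ⇒ r5c1=2.
Step 7. [r5c5∈{3}] r5c5's peers cover all but 3. So r5c5=3.
Step 8. [r1c2∈{2}] nothing but 2 survives at r1c2. So r1c2=2.
Step 9. [r6c6∈{5}] r6c6's peers cover all but 5. So r6c6=5.
Step 10. [r2c1∈{3}] nothing but 3 survives at r2c1. So r2c1=3.
Step 11. [r2c2∈{5}] r2c2 is down to just 5 ⇒ r2c2=5.
Step 12. [r6c3∈{6}] r6c3's peers cover all but 6 ⇒ r6c3=6.
Step 13. [r4c4∈{1}] only 1 remains possible at r4c4 ⇒ r4c4=1.
Step 14. [r1c6∈{1}] r1c6's peers cover all but 1 ⇒ r1c6=1.
Step 15. [r3c1∈{1}] r3c1 is down to just 1. So r3c1=1.
Step 16. [r4c5∈{6}] r4c5's peers cover all but 6 ⇒ r4c5=6.
Step 17. [r2c4∈{4}] r2c4 is down to just 4. So r2c4=4.

Answer: 6 2 4 3 5 1 / 3 5 1 4 2 6 / 1 6 2 5 4 3 / 5 4 3 1 6 2 / 2 1 5 6 3 4 / 4 3 6 2 1 5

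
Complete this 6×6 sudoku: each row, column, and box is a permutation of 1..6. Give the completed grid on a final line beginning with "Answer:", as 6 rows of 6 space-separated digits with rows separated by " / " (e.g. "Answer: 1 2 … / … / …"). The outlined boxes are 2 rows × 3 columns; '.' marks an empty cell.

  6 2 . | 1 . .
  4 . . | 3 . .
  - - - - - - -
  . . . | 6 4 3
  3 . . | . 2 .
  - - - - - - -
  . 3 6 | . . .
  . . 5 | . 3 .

Step 1. [r4c6∈{1,5}] in box 4, 1 fits only at r4c6, so r4c6=1.
Step 2. [r2c2∈{1,5}] box 1 places 5 nowhere but r2c2, so r2c2=5.
Step 3. [r6c2∈{1,4}] box 5 places 4 nowhere but r6c2, so r6c2=4.
Step 4. [r6c4∈{2}] r6c4's peers cover all but 2. So r6c4=2.
Step 5. [r1c5∈{5}] r1c5 is down to just 5 ⇒ r1c5=5.
Step 6. [r3c3∈{1,2}] across col 3, 2 lands solely at r3c3, so r3c3=2.
Step 7. [r6c1∈{1}] r6c1 has the single candidate 1 ⇒ r6c1=1.
Step 8. [r5c4∈{4,5}] 4 has one home in col 4: r5c4 ⇒ r5c4=4.
Step 9. [r2c5∈{6}] r2c5 has the single candidate 6, so r2c5=6.
Step 10. [r4c3∈{4}] nothing but 4 survives at r4c3, so r4c3=4.
Step 11. [r4c4∈{5}] r4c4 has the single candidate 5. So r4c4=5.
Step 12. [r5c6∈{5}] nothing but 5 survives at r5c6. So r5c6=5.
Step 13. [r2c3∈{1}] r2c3 is down to just 1, so r2c3=1.
Step 14. [r6c6∈{6}] only 6 remains possible at r6c6. So r6c6=6.
Step 15. [r1c6∈{4}] r1c6 has the single candidate 4, so r1c6=4.
Step 16. [r3c1∈{5}] r3c1's peers cover all but 5 ⇒ r3c1=5.
Step 17. [r4c2∈{6}] r4c2 has the single candidate 6. So r4c2=6.
Step 18. [r1c3∈{3}] only 3 remains possible at r1c3, so r1c3=3.
Step 19. [r5c5∈{1}] nothing but 1 survives at r5c5. So r5c5=1.
Step 20. [r5c1∈{2}] nothing but 2 survives at r5c1 ⇒ r5c1=2.
Step 21. [r2c6∈{2}] r2c6 has the single candidate 2. So r2c6=2.
Step 22. [r3c2∈{1}] r3c2 is down to just 1 ⇒ r3c2=1.

Answer: 6 2 3 1 5 4 / 4 5 1 3 6 2 / 5 1 2 6 4 3 / 3 6 4 5 2 1 / 2 3 6 4 1 5 / 1 4 5 2 3 6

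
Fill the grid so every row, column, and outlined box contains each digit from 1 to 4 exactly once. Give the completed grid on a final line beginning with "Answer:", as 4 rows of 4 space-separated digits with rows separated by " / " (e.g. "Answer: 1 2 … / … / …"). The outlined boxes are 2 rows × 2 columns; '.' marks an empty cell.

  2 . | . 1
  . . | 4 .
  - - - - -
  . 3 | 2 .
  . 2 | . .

Step 1. [r3c1∈{1,4}] in row 3, 1 fits only at r3c1, so r3c1=1.
Step 2. [r1c3∈{3}] nothing but 3 survives at r1c3, so r1c3=3.
Step 3. [r4c1∈{4}] only 4 remains possible at r4c1, so r4c1=4.
Step 4. [r2c2∈{1}] nothing but 1 survives at r2c2. So r2c2=1.
Step 5. [r3c4∈{4}] only 4 remains possible at r3c4. So r3c4=4.
Step 6. [r1c2∈{4}] r1c2 has the single candidate 4, so r1c2=4.
Step 7. [r2c4∈{2}] r2c4 is down to just 2. So r2c4=2.
Step 8. [r4c4∈{3}] r4c4 has the single candidate 3. So r4c4=3.
Step 9. [r2c1∈{3}] r2c1 has the single candidate 3, so r2c1=3.
Step 10. [r4c3∈{1}] r4c3 has the single candidate 1 ⇒ r4c3=1.

Answer: 2 4 3 1 / 3 1 4 2 / 1 3 2 4 / 4 2 1 3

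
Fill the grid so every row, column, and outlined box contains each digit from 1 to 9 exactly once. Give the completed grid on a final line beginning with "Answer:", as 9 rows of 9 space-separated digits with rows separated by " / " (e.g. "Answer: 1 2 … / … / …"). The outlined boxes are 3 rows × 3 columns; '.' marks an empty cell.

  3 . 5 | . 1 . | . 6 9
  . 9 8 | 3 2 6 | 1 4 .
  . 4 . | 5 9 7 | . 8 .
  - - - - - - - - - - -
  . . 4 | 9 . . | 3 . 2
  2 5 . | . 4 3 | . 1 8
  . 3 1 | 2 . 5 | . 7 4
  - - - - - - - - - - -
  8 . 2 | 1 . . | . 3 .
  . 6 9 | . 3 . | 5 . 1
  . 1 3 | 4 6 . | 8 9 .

Step 1. [r7c2∈{7}] r7c2 is down to just 7. So r7c2=7.
Step 2. [r4c1∈{6,7}] across row 4, 6 lands solely at r4c1. So r4c1=6.
Step 3. [r6c7∈{6,9}] r6c7 is the only open cell in row 6 admitting 6, so r6c7=6.
Step 4. [r4c5∈{7,8}] across row 4, 7 lands solely at r4c5 ⇒ r4c5=7.
Step 5. [r1c4∈{8}] only 8 remains possible at r1c4, so r1c4=8.
Step 6. [r8c6∈{2,8}] in row 8, 8 fits only at r8c6, so r8c6=8.
Step 7. [r1c7∈{2,7}] 7 has one home in row 1: r1c7 ⇒ r1c7=7.
Step 8. [r8c4∈{7}] only 7 remains possible at r8c4, so r8c4=7.
Step 9. [r9c1∈{5}] r9c1 is down to just 5, so r9c1=5.
Step 10. [r5c7∈{9}] only 9 remains possible at r5c7, so r5c7=9.
Step 11. [r1c2∈{2}] nothing but 2 survives at r1c2, so r1c2=2.
Step 12. [r2c9∈{5}] r2c9 has the single candidate 5 ⇒ r2c9=5.
Step 13. [r9c9∈{7}] r9c9's peers cover all but 7. So r9c9=7.
Step 14. [r6c1∈{9}] only 9 remains possible at r6c1 ⇒ r6c1=9.
Step 15. [r2c1∈{7}] r2c1's peers cover all but 7 ⇒ r2c1=7.
Step 16. [r3c1∈{1}] r3c1 has the single candidate 1 ⇒ r3c1=1.
Step 17. [r7c6∈{9}] nothing but 9 survives at r7c6 ⇒ r7c6=9.
Step 18. [r6c5∈{8}] r6c5 is down to just 8 ⇒ r6c5=8.
Step 19. [r1c6∈{4}] r1c6's peers cover all but 4 ⇒ r1c6=4.
Step 20. [r3c7∈{2}] r3c7's peers cover all but 2, so r3c7=2.
Step 21. [r4c6∈{1}] nothing but 1 survives at r4c6. So r4c6=1.
Step 22. [r7c9∈{6}] nothing but 6 survives at r7c9 ⇒ r7c9=6.
Step 23. [r4c8∈{5}] r4c8 has the single candidate 5. So r4c8=5.
Step 24. [r9c6∈{2}] r9c6 has the single candidate 2. So r9c6=2.
Step 25. [r4c2∈{8}] nothing but 8 survives at r4c2, so r4c2=8.
Step 26. [r7c7∈{4}] only 4 remains possible at r7c7, so r7c7=4.
Step 27. [r7c5∈{5}] r7c5 is down to just 5. So r7c5=5.
Step 28. [r3c3∈{6}] only 6 remains possible at r3c3. So r3c3=6.
Step 29. [r3c9∈{3}] nothing but 3 survives at r3c9. So r3c9=3.
Step 30. [r5c3∈{7}] nothing but 7 survives at r5c3 ⇒ r5c3=7.
Step 31. [r8c1∈{4}] r8c1's peers cover all but 4, so r8c1=4.
Step 32. [r8c8∈{2}] r8c8 is down to just 2 ⇒ r8c8=2.
Step 33. [r5c4∈{6}] only 6 remains possible at r5c4. So r5c4=6.

Answer: 3 2 5 8 1 4 7 6 9 / 7 9 8 3 2 6 1 4 5 / 1 4 6 5 9 7 2 8 3 / 6 8 4 9 7 1 3 5 2 / 2 5 7 6 4 3 9 1 8 / 9 3 1 2 8 5 6 7 4 / 8 7 2 1 5 9 4 3 6 / 4 6 9 7 3 8 5 2 1 / 5 1 3 4 6 2 8 9 7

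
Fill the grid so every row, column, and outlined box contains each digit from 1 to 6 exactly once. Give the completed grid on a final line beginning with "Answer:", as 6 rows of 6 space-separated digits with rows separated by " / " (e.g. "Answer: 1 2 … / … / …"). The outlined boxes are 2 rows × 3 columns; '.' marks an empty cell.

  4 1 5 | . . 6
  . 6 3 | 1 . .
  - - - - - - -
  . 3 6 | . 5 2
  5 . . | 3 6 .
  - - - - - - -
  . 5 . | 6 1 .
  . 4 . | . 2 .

Step 1. [r4c3∈{1,2,4}] 4 has one home in col 3: r4c3, so r4c3=4.
Step 2. [r5c6∈{3,4}] in row 5, 4 fits only at r5c6 ⇒ r5c6=4.
Step 3. [r5c1∈{2,3}] row 5 places 3 nowhere but r5c1, so r5c1=3.
Step 4. [r2c6∈{5}] r2c6 is down to just 5. So r2c6=5.
Step 5. [r6c1∈{1,6}] across row 6, 6 lands solely at r6c1. So r6c1=6.
Step 6. [r1c4∈{2}] r1c4 is down to just 2. So r1c4=2.
Step 7. [r2c1∈{2}] nothing but 2 survives at r2c1. So r2c1=2.
Step 8. [r6c6∈{3}] only 3 remains possible at r6c6, so r6c6=3.
Step 9. [r3c1∈{1}] nothing but 1 survives at r3c1. So r3c1=1.
Step 10. [r5c3∈{2}] nothing but 2 survives at r5c3. So r5c3=2.
Step 11. [r6c4∈{5}] r6c4 has the single candidate 5 ⇒ r6c4=5.
Step 12. [r6c3∈{1}] r6c3 has the single candidate 1, so r6c3=1.
Step 13. [r2c5∈{4}] r2c5's peers cover all but 4 ⇒ r2c5=4.
Step 14. [r1c5∈{3}] only 3 remains possible at r1c5. So r1c5=3.
Step 15. [r3c4∈{4}] r3c4's peers cover all but 4. So r3c4=4.
Step 16. [r4c2∈{2}] r4c2's peers cover all but 2 ⇒ r4c2=2.
Step 17. [r4c6∈{1}] nothing but 1 survives at r4c6 ⇒ r4c6=1.

Answer: 4 1 5 2 3 6 / 2 6 3 1 4 5 / 1 3 6 4 5 2 / 5 2 4 3 6 1 / 3 5 2 6 1 4 / 6 4 1 5 2 3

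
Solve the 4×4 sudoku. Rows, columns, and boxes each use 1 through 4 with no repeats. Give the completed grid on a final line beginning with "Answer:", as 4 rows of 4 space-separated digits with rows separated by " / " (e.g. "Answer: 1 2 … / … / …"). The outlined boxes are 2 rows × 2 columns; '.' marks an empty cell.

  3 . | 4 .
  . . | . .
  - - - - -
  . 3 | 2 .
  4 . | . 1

Step 1. [r2c1∈{1,2}] 2 has one home in col 1: r2c1 ⇒ r2c1=2.
Step 2. [r2c3∈{1,3}] across col 3, 1 lands solely at r2c3, so r2c3=1.
Step 3. [r4c3∈{3}] r4c3's peers cover all but 3, so r4c3=3.
Step 4. [r3c1∈{1}] r3c1's peers cover all but 1, so r3c1=1.
Step 5. [r3c4∈{4}] r3c4's peers cover all but 4. So r3c4=4.
Step 6. [r1c2∈{1}] nothing but 1 survives at r1c2. So r1c2=1.
Step 7. [r2c4∈{3}] r2c4 is down to just 3. So r2c4=3.
Step 8. [r4c2∈{2}] r4c2 has the single candidate 2. So r4c2=2.
Step 9. [r2c2∈{4}] only 4 remains possible at r2c2, so r2c2=4.
Step 10. [r1c4∈{2}] r1c4 has the single candidate 2 ⇒ r1c4=2.

Answer: 3 1 4 2 / 2 4 1 3 / 1 3 2 4 / 4 2 3 1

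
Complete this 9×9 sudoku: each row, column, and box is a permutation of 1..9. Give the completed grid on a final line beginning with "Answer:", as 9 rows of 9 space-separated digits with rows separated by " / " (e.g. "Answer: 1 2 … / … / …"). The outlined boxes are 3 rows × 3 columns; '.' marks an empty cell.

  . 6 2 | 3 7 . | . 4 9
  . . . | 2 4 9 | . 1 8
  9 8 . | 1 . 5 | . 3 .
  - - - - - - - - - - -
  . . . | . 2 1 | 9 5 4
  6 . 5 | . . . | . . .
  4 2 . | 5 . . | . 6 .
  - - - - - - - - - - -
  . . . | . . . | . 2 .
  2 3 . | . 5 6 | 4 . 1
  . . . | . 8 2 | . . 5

Step 1. [r4c2∈{7}] r4c2 is down to just 7. So r4c2=7.
Step 2. [r9c7∈{3,6,7}] 3 has one home in row 9: r9c7 ⇒ r9c7=3.
Step 3. [r7c5∈{1,3,9}] across col 5, 1 lands solely at r7c5, so r7c5=1.
Step 4. [r9c3∈{1,4,6,7,9}] row 9 places 6 nowhere but r9c3. So r9c3=6.
Step 5. [r2c7∈{5,6,7}] 6 has one home in row 2: r2c7 ⇒ r2c7=6.
Step 6. [r6c3∈{1,3,8,9}] across col 3, 1 lands solely at r6c3, so r6c3=1.
Step 7. [r5c2∈{9}] r5c2 is down to just 9. So r5c2=9.
Step 8. [r7c6∈{3,4,7}] r7c6 is the only open cell in row 7 admitting 3, so r7c6=3.
Step 9. [r5c6∈{4,7,8}] r5c6 is the only open cell in col 6 admitting 4, so r5c6=4.
Step 10. [r6c6∈{7,8}] in col 6, 7 fits only at r6c6, so r6c6=7.
Step 11. [r5c7∈{1,2,7,8}] in row 5, 1 fits only at r5c7. So r5c7=1.
Step 12. [r2c2∈{5}] nothing but 5 survives at r2c2 ⇒ r2c2=5.
Step 13. [r7c2∈{4}] only 4 remains possible at r7c2 ⇒ r7c2=4.
Step 14. [r5c9∈{2,3,7}] r5c9 is the only open cell in row 5 admitting 2, so r5c9=2.
Step 15. [r5c8∈{7,8}] r5c8 is the only open cell in row 5 admitting 7, so r5c8=7.
Step 16. [r8c8∈{8,9}] across col 8, 8 lands solely at r8c8. So r8c8=8.
Step 17. [r7c7∈{7}] nothing but 7 survives at r7c7. So r7c7=7.
Step 18. [r7c4∈{9}] nothing but 9 survives at r7c4 ⇒ r7c4=9.
Step 19. [r8c4∈{7}] only 7 remains possible at r8c4, so r8c4=7.
Step 20. [r7c3∈{8}] r7c3 has the single candidate 8 ⇒ r7c3=8.
Step 21. [r9c1∈{1,7}] r9c1 is the only open cell in row 9 admitting 7 ⇒ r9c1=7.
Step 22. [r4c1∈{3,8}] col 1 places 8 nowhere but r4c1, so r4c1=8.
Step 23. [r2c3∈{3,7}] in row 2, 7 fits only at r2c3. So r2c3=7.
Step 24. [r6c5∈{3,9}] row 6 places 9 nowhere but r6c5 ⇒ r6c5=9.
Step 25. [r5c4∈{8}] r5c4's peers cover all but 8 ⇒ r5c4=8.
Step 26. [r4c4∈{6}] r4c4 is down to just 6, so r4c4=6.
Step 27. [r6c9∈{3}] r6c9's peers cover all but 3. So r6c9=3.
Step 28. [r9c8∈{9}] r9c8 has the single candidate 9 ⇒ r9c8=9.
Step 29. [r1c1∈{1}] nothing but 1 survives at r1c1, so r1c1=1.
Step 30. [r5c5∈{3}] only 3 remains possible at r5c5. So r5c5=3.
Step 31. [r3c7∈{2}] r3c7 has the single candidate 2, so r3c7=2.
Step 32. [r4c3∈{3}] r4c3's peers cover all but 3. So r4c3=3.
Step 33. [r9c4∈{4}] r9c4 has the single candidate 4, so r9c4=4.
Step 34. [r6c7∈{8}] r6c7 has the single candidate 8, so r6c7=8.
Step 35. [r7c9∈{6}] r7c9 is down to just 6, so r7c9=6.
Step 36. [r3c9∈{7}] nothing but 7 survives at r3c9. So r3c9=7.
Step 37. [r7c1∈{5}] r7c1's peers cover all but 5, so r7c1=5.
Step 38. [r3c3∈{4}] r3c3 has the single candidate 4, so r3c3=4.
Step 39. [r1c6∈{8}] r1c6 is down to just 8, so r1c6=8.
Step 40. [r8c3∈{9}] r8c3's peers cover all but 9, so r8c3=9.
Step 41. [r9c2∈{1}] only 1 remains possible at r9c2 ⇒ r9c2=1.
Step 42. [r1c7∈{5}] nothing but 5 survives at r1c7. So r1c7=5.
Step 43. [r2c1∈{3}] r2c1 is down to just 3. So r2c1=3.
Step 44. [r3c5∈{6}] only 6 remains possible at r3c5, so r3c5=6.

Answer: 1 6 2 3 7 8 5 4 9 / 3 5 7 2 4 9 6 1 8 / 9 8 4 1 6 5 2 3 7 / 8 7 3 6 2 1 9 5 4 / 6 9 5 8 3 4 1 7 2 / 4 2 1 5 9 7 8 6 3 / 5 4 8 9 1 3 7 2 6 / 2 3 9 7 5 6 4 8 1 / 7 1 6 4 8 2 3 9 5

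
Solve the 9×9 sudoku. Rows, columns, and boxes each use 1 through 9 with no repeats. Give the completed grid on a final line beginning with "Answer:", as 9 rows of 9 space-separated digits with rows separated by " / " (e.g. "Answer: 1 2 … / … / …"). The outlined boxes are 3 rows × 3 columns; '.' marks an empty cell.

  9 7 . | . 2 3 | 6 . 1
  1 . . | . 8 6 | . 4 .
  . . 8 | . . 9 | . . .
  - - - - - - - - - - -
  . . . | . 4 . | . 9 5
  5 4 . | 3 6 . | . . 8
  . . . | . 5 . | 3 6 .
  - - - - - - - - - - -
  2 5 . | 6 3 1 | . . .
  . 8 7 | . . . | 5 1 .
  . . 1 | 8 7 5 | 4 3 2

Step 1. [r6c4∈{1,2,7,9}] across box 5, 9 lands solely at r6c4. So r6c4=9.
Step 2. [r6c3∈{2}] nothing but 2 survives at r6c3 ⇒ r6c3=2.
Step 3. [r4c4∈{1,2,7}] in box 5, 1 fits only at r4c4. So r4c4=1.
Step 4. [r9c1∈{6}] r9c1 is down to just 6. So r9c1=6.
Step 5. [r7c7∈{7,8,9}] in col 7, 8 fits only at r7c7 ⇒ r7c7=8.
Step 6. [r2c7∈{2,7,9}] col 7 places 9 nowhere but r2c7, so r2c7=9.
Step 7. [r8c1∈{3,4}] across row 8, 3 lands solely at r8c1, so r8c1=3.
Step 8. [r7c8∈{7}] r7c8 is down to just 7. So r7c8=7.
Step 9. [r5c8∈{2}] nothing but 2 survives at r5c8. So r5c8=2.
Step 10. [r4c7∈{7}] nothing but 7 survives at r4c7 ⇒ r4c7=7.
Step 11. [r3c2∈{2,3,6}] in row 3, 6 fits only at r3c2, so r3c2=6.
Step 12. [r6c1∈{7,8}] r6c1 is the only open cell in col 1 admitting 7. So r6c1=7.
Step 13. [r7c9∈{9}] r7c9 has the single candidate 9, so r7c9=9.
Step 14. [r4c6∈{2,8}] r4c6 is the only open cell in row 4 admitting 2, so r4c6=2.
Step 15. [r3c8∈{5}] r3c8 is down to just 5. So r3c8=5.
Step 16. [r3c9∈{3,7}] in row 3, 3 fits only at r3c9. So r3c9=3.
Step 17. [r3c4∈{4,7}] in row 3, 7 fits only at r3c4 ⇒ r3c4=7.
Step 18. [r1c4∈{4,5}] across box 2, 4 lands solely at r1c4, so r1c4=4.
Step 19. [r4c2∈{3}] r4c2 is down to just 3, so r4c2=3.
Step 20. [r1c3∈{5}] r1c3 is down to just 5. So r1c3=5.
Step 21. [r4c3∈{6}] only 6 remains possible at r4c3 ⇒ r4c3=6.
Step 22. [r9c2∈{9}] r9c2's peers cover all but 9 ⇒ r9c2=9.
Step 23. [r8c5∈{9}] r8c5 has the single candidate 9. So r8c5=9.
Step 24. [r2c9∈{7}] nothing but 7 survives at r2c9. So r2c9=7.
Step 25. [r5c3∈{9}] r5c3 is down to just 9 ⇒ r5c3=9.
Step 26. [r8c4∈{2}] only 2 remains possible at r8c4, so r8c4=2.
Step 27. [r3c1∈{4}] only 4 remains possible at r3c1, so r3c1=4.
Step 28. [r2c2∈{2}] nothing but 2 survives at r2c2 ⇒ r2c2=2.
Step 29. [r8c9∈{6}] r8c9's peers cover all but 6. So r8c9=6.
Step 30. [r1c8∈{8}] r1c8 has the single candidate 8. So r1c8=8.
Step 31. [r2c3∈{3}] only 3 remains possible at r2c3. So r2c3=3.
Step 32. [r4c1∈{8}] r4c1 has the single candidate 8 ⇒ r4c1=8.
Step 33. [r7c3∈{4}] r7c3's peers cover all but 4 ⇒ r7c3=4.
Step 34. [r2c4∈{5}] r2c4 has the single candidate 5 ⇒ r2c4=5.
Step 35. [r5c7∈{1}] r5c7 is down to just 1 ⇒ r5c7=1.
Step 36. [r3c5∈{1}] r3c5 is down to just 1, so r3c5=1.
Step 37. [r6c2∈{1}] r6c2's peers cover all but 1. So r6c2=1.
Step 38. [r6c6∈{8}] r6c6's peers cover all but 8. So r6c6=8.
Step 39. [r6c9∈{4}] r6c9 is down to just 4 ⇒ r6c9=4.
Step 40. [r8c6∈{4}] r8c6 is down to just 4. So r8c6=4.
Step 41. [r3c7∈{2}] r3c7 is down to just 2, so r3c7=2.
Step 42. [r5c6∈{7}] r5c6 is down to just 7. So r5c6=7.

Answer: 9 7 5 4 2 3 6 8 1 / 1 2 3 5 8 6 9 4 7 / 4 6 8 7 1 9 2 5 3 / 8 3 6 1 4 2 7 9 5 / 5 4 9 3 6 7 1 2 8 / 7 1 2 9 5 8 3 6 4 / 2 5 4 6 3 1 8 7 9 / 3 8 7 2 9 4 5 1 6 / 6 9 1 8 7 5 4 3 2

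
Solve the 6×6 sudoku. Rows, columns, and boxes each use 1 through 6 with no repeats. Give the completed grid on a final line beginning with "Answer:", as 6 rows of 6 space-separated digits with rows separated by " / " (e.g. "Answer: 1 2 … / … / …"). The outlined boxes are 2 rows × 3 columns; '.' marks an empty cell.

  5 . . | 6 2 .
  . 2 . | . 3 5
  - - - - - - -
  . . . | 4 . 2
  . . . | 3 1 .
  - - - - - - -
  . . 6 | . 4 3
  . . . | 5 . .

Step 1. [r2c4∈{1}] r2c4's peers cover all but 1 ⇒ r2c4=1.
Step 2. [r2c3∈{4}] r2c3 has the single candidate 4 ⇒ r2c3=4.
Step 3. [r6c6∈{1,6}] 1 has one home in col 6: r6c6. So r6c6=1.
Step 4. [r4c6∈{6}] nothing but 6 survives at r4c6, so r4c6=6.
Step 5. [r3c2∈{1,3,5,6}] col 2 places 6 nowhere but r3c2, so r3c2=6.
Step 6. [r5c2∈{1,5}] in row 5, 5 fits only at r5c2, so r5c2=5.
Step 7. [r4c2∈{4}] r4c2's peers cover all but 4. So r4c2=4.
Step 8. [r6c2∈{3}] only 3 remains possible at r6c2 ⇒ r6c2=3.
Step 9. [r4c1∈{2}] r4c1 is down to just 2. So r4c1=2.
Step 10. [r1c3∈{1,3}] across row 1, 3 lands solely at r1c3, so r1c3=3.
Step 11. [r3c3∈{1,5}] 1 has one home in col 3: r3c3, so r3c3=1.
Step 12. [r1c6∈{4}] r1c6 is down to just 4 ⇒ r1c6=4.
Step 13. [r6c3∈{2}] nothing but 2 survives at r6c3, so r6c3=2.
Step 14. [r3c5∈{5}] r3c5 is down to just 5, so r3c5=5.
Step 15. [r6c5∈{6}] only 6 remains possible at r6c5, so r6c5=6.
Step 16. [r1c2∈{1}] r1c2 is down to just 1. So r1c2=1.
Step 17. [r2c1∈{6}] r2c1's peers cover all but 6. So r2c1=6.
Step 18. [r4c3∈{5}] r4c3's peers cover all but 5. So r4c3=5.
Step 19. [r6c1∈{4}] r6c1's peers cover all but 4, so r6c1=4.
Step 20. [r5c4∈{2}] r5c4 is down to just 2, so r5c4=2.
Step 21. [r5c1∈{1}] r5c1 has the single candidate 1, so r5c1=1.
Step 22. [r3c1∈{3}] r3c1's peers cover all but 3. So r3c1=3.

Answer: 5 1 3 6 2 4 / 6 2 4 1 3 5 / 3 6 1 4 5 2 / 2 4 5 3 1 6 / 1 5 6 2 4 3 / 4 3 2 5 6 1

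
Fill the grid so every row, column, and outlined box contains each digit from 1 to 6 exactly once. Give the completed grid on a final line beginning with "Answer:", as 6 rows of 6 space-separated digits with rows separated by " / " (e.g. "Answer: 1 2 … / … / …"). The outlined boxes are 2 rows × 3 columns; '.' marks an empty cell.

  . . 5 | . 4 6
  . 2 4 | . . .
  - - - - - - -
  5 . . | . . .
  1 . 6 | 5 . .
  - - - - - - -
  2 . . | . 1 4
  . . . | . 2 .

Step 1. [r4c5∈{3}] r4c5 is down to just 3, so r4c5=3.
Step 2. [r5c3∈{3}] r5c3's peers cover all but 3. So r5c3=3.
Step 3. [r3c4∈{1,2,4,6}] in col 4, 4 fits only at r3c4, so r3c4=4.
Step 4. [r1c1∈{3}] r1c1's peers cover all but 3. So r1c1=3.
Step 5. [r6c6∈{3,5}] box 6 places 5 nowhere but r6c6. So r6c6=5.
Step 6. [r6c1∈{4,6}] col 1 places 4 nowhere but r6c1. So r6c1=4.
Step 7. [r6c4∈{3,6}] row 6 places 3 nowhere but r6c4, so r6c4=3.
Step 8. [r1c2∈{1}] r1c2's peers cover all but 1. So r1c2=1.
Step 9. [r3c6∈{1,2}] r3c6 is the only open cell in row 3 admitting 1, so r3c6=1.
Step 10. [r6c2∈{6}] r6c2 is down to just 6. So r6c2=6.
Step 11. [r4c6∈{2}] nothing but 2 survives at r4c6, so r4c6=2.
Step 12. [r5c4∈{6}] nothing but 6 survives at r5c4. So r5c4=6.
Step 13. [r3c5∈{6}] nothing but 6 survives at r3c5. So r3c5=6.
Step 14. [r2c5∈{5}] r2c5 is down to just 5, so r2c5=5.
Step 15. [r2c6∈{3}] only 3 remains possible at r2c6. So r2c6=3.
Step 16. [r6c3∈{1}] r6c3 is down to just 1. So r6c3=1.
Step 17. [r1c4∈{2}] r1c4 has the single candidate 2 ⇒ r1c4=2.
Step 18. [r2c1∈{6}] r2c1's peers cover all but 6, so r2c1=6.
Step 19. [r2c4∈{1}] r2c4 is down to just 1 ⇒ r2c4=1.
Step 20. [r5c2∈{5}] r5c2's peers cover all but 5. So r5c2=5.
Step 21. [r4c2∈{4}] r4c2's peers cover all but 4 ⇒ r4c2=4.
Step 22. [r3c3∈{2}] nothing but 2 survives at r3c3, so r3c3=2.
Step 23. [r3c2∈{3}] r3c2 is down to just 3. So r3c2=3.

Answer: 3 1 5 2 4 6 / 6 2 4 1 5 3 / 5 3 2 4 6 1 / 1 4 6 5 3 2 / 2 5 3 6 1 4 / 4 6 1 3 2 5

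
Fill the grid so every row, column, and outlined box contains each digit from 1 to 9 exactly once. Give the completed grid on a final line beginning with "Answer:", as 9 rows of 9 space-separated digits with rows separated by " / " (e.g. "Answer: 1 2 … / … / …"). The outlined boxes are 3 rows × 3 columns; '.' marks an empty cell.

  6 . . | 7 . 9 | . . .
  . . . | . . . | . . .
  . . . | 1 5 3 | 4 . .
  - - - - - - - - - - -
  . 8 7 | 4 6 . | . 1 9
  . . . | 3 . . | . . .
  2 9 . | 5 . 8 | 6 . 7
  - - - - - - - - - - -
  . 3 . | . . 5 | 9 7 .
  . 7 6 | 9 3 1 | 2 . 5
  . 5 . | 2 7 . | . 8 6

Step 1. [r3c2∈{2}] only 2 remains possible at r3c2, so r3c2=2.
Step 2. [r3c9∈{8}] only 8 remains possible at r3c9. So r3c9=8.
Step 3. [r3c3∈{9}] r3c3's peers cover all but 9, so r3c3=9.
Step 4. [r2c8∈{2,3,5,6,9}] r2c8 is the only open cell in row 2 admitting 9, so r2c8=9.
Step 5. [r9c7∈{1,3}] in row 9, 3 fits only at r9c7. So r9c7=3.
Step 6. [r7c9∈{1,4}] 1 has one home in box 9: r7c9. So r7c9=1.
Step 7. [r5c9∈{2,4}] across col 9, 4 lands solely at r5c9 ⇒ r5c9=4.
Step 8. [r6c3∈{1,3,4}] in row 6, 4 fits only at r6c3, so r6c3=4.
Step 9. [r4c7∈{5}] nothing but 5 survives at r4c7, so r4c7=5.
Step 10. [r8c1∈{4,8}] across row 8, 8 lands solely at r8c1 ⇒ r8c1=8.
Step 11. [r9c3∈{1}] r9c3's peers cover all but 1, so r9c3=1.
Step 12. [r1c8∈{2,3,5}] across col 8, 5 lands solely at r1c8 ⇒ r1c8=5.
Step 13. [r9c6∈{4}] nothing but 4 survives at r9c6, so r9c6=4.
Step 14. [r7c5∈{8}] only 8 remains possible at r7c5, so r7c5=8.
Step 15. [r4c6∈{2}] r4c6's peers cover all but 2. So r4c6=2.
Step 16. [r1c3∈{3,8}] in row 1, 8 fits only at r1c3, so r1c3=8.
Step 17. [r2c3∈{3,5}] across col 3, 3 lands solely at r2c3. So r2c3=3.
Step 18. [r2c1∈{1,4,5,7}] row 2 places 5 nowhere but r2c1. So r2c1=5.
Step 19. [r2c9∈{2}] nothing but 2 survives at r2c9. So r2c9=2.
Step 20. [r2c5∈{4}] r2c5 has the single candidate 4. So r2c5=4.
Step 21. [r2c2∈{1}] only 1 remains possible at r2c2, so r2c2=1.
Step 22. [r2c6∈{6}] r2c6 has the single candidate 6 ⇒ r2c6=6.
Step 23. [r5c1∈{1}] nothing but 1 survives at r5c1, so r5c1=1.
Step 24. [r1c9∈{3}] only 3 remains possible at r1c9, so r1c9=3.
Step 25. [r4c1∈{3}] nothing but 3 survives at r4c1. So r4c1=3.
Step 26. [r6c8∈{3}] only 3 remains possible at r6c8 ⇒ r6c8=3.
Step 27. [r7c4∈{6}] r7c4 has the single candidate 6. So r7c4=6.
Step 28. [r5c8∈{2}] nothing but 2 survives at r5c8 ⇒ r5c8=2.
Step 29. [r7c1∈{4}] nothing but 4 survives at r7c1 ⇒ r7c1=4.
Step 30. [r5c6∈{7}] only 7 remains possible at r5c6 ⇒ r5c6=7.
Step 31. [r1c7∈{1}] r1c7 is down to just 1 ⇒ r1c7=1.
Step 32. [r5c2∈{6}] nothing but 6 survives at r5c2. So r5c2=6.
Step 33. [r5c3∈{5}] nothing but 5 survives at r5c3, so r5c3=5.
Step 34. [r5c7∈{8}] only 8 remains possible at r5c7, so r5c7=8.
Step 35. [r2c7∈{7}] only 7 remains possible at r2c7 ⇒ r2c7=7.
Step 36. [r5c5∈{9}] r5c5's peers cover all but 9. So r5c5=9.
Step 37. [r9c1∈{9}] r9c1 has the single candidate 9. So r9c1=9.
Step 38. [r3c1∈{7}] nothing but 7 survives at r3c1, so r3c1=7.
Step 39. [r1c2∈{4}] nothing but 4 survives at r1c2, so r1c2=4.
Step 40. [r6c5∈{1}] r6c5 is down to just 1, so r6c5=1.
Step 41. [r8c8∈{4}] nothing but 4 survives at r8c8, so r8c8=4.
Step 42. [r7c3∈{2}] r7c3 is down to just 2. So r7c3=2.
Step 43. [r2c4∈{8}] nothing but 8 survives at r2c4, so r2c4=8.
Step 44. [r3c8∈{6}] r3c8 is down to just 6 ⇒ r3c8=6.
Step 45. [r1c5∈{2}] nothing but 2 survives at r1c5. So r1c5=2.

Answer: 6 4 8 7 2 9 1 5 3 / 5 1 3 8 4 6 7 9 2 / 7 2 9 1 5 3 4 6 8 / 3 8 7 4 6 2 5 1 9 / 1 6 5 3 9 7 8 2 4 / 2 9 4 5 1 8 6 3 7 / 4 3 2 6 8 5 9 7 1 / 8 7 6 9 3 1 2 4 5 / 9 5 1 2 7 4 3 8 6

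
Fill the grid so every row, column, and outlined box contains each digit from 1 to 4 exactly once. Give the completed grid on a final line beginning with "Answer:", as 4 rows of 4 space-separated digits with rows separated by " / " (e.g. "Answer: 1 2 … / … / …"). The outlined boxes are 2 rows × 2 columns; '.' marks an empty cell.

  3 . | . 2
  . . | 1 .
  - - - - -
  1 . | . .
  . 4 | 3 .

Step 1. [r1c3∈{4}] nothing but 4 survives at r1c3 ⇒ r1c3=4.
Step 2. [r4c1∈{2}] nothing but 2 survives at r4c1 ⇒ r4c1=2.
Step 3. [r3c3∈{2}] r3c3 is down to just 2. So r3c3=2.
Step 4. [r1c2∈{1}] only 1 remains possible at r1c2. So r1c2=1.
Step 5. [r2c4∈{3}] r2c4 has the single candidate 3 ⇒ r2c4=3.
Step 6. [r2c1∈{4}] r2c1 has the single candidate 4 ⇒ r2c1=4.
Step 7. [r3c2∈{3}] nothing but 3 survives at r3c2 ⇒ r3c2=3.
Step 8. [r2c2∈{2}] r2c2 has the single candidate 2, so r2c2=2.
Step 9. [r3c4∈{4}] r3c4 is down to just 4 ⇒ r3c4=4.
Step 10. [r4c4∈{1}] nothing but 1 survives at r4c4. So r4c4=1.

Answer: 3 1 4 2 / 4 2 1 3 / 1 3 2 4 / 2 4 3 1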